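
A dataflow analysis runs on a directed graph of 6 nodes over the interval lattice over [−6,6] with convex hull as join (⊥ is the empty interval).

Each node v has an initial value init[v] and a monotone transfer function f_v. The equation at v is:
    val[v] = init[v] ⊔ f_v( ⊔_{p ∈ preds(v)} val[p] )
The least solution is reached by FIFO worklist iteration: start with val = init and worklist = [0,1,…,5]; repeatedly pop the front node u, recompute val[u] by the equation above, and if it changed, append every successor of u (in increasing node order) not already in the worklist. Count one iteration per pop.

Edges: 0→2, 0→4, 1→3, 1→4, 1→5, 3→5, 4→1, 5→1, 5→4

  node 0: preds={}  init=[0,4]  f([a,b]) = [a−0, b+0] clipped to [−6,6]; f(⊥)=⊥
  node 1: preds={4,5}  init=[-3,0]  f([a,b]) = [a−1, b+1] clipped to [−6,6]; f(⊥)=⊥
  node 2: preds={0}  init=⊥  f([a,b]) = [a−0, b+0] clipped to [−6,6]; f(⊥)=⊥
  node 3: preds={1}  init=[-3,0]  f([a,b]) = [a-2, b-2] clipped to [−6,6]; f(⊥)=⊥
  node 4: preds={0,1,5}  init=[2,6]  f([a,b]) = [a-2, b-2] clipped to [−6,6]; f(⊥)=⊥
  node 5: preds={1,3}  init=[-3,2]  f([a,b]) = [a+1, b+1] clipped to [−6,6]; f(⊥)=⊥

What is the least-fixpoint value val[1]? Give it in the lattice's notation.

Iteration log — 10 steps:
  step 1. node 0  ⊔preds=⊥  new=[0,4]  stable
  step 2. node 1  ⊔preds=[-3,6]  new=[-4,6]  old=[-3,0]  +wl: 
  step 3. node 2  ⊔preds=[0,4]  new=[0,4]  old=⊥  +wl: 
  step 4. node 3  ⊔preds=[-4,6]  new=[-6,4]  old=[-3,0]  +wl: 
  step 5. node 4  ⊔preds=[-4,6]  new=[-6,6]  old=[2,6]  +wl: 1
  step 6. node 5  ⊔preds=[-6,6]  new=[-5,6]  old=[-3,2]  +wl: 4
  step 7. node 1  ⊔preds=[-6,6]  new=[-6,6]  old=[-4,6]  +wl: 3,5
  step 8. node 4  ⊔preds=[-6,6]  new=[-6,6]  stable
  step 9. node 3  ⊔preds=[-6,6]  new=[-6,4]  stable
  step 10. node 5  ⊔preds=[-6,6]  new=[-5,6]  stable

Least fixpoint reached:
  node 0: [0,4]
  node 1: [-6,6]
  node 2: [0,4]
  node 3: [-6,4]
  node 4: [-6,6]
  node 5: [-5,6]

[-6,6]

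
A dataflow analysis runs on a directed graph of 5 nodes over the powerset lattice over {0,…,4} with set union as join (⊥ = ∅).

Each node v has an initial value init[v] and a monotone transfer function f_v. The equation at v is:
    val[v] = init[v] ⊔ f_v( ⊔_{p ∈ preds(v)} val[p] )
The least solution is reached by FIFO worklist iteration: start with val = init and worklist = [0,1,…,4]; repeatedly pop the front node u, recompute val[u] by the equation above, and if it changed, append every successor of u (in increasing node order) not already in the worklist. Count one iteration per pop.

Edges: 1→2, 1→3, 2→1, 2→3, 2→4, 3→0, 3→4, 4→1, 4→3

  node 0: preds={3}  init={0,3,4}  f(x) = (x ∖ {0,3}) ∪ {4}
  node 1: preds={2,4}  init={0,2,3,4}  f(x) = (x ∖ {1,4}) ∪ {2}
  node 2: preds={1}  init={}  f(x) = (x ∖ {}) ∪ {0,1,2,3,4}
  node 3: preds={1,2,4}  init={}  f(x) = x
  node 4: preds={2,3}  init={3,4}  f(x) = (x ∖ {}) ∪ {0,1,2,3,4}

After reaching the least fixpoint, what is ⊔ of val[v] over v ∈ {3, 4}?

Worklist (8 pops):
  #1 pop 0: in={} → {0,3,4} (no change)
  #2 pop 1: in={3,4} → {0,2,3,4} (no change)
  #3 pop 2: in={0,2,3,4} → {0,1,2,3,4} (was {}); enqueue [1]
  #4 pop 3: in={0,1,2,3,4} → {0,1,2,3,4} (was {}); enqueue [0]
  #5 pop 4: in={0,1,2,3,4} → {0,1,2,3,4} (was {3,4}); enqueue [3]
  #6 pop 1: in={0,1,2,3,4} → {0,2,3,4} (no change)
  #7 pop 0: in={0,1,2,3,4} → {0,1,2,3,4} (was {0,3,4}); enqueue []
  #8 pop 3: in={0,1,2,3,4} → {0,1,2,3,4} (no change)

Fixpoint:
  val[0] = {0,1,2,3,4}
  val[1] = {0,2,3,4}
  val[2] = {0,1,2,3,4}
  val[3] = {0,1,2,3,4}
  val[4] = {0,1,2,3,4}

{0,1,2,3,4}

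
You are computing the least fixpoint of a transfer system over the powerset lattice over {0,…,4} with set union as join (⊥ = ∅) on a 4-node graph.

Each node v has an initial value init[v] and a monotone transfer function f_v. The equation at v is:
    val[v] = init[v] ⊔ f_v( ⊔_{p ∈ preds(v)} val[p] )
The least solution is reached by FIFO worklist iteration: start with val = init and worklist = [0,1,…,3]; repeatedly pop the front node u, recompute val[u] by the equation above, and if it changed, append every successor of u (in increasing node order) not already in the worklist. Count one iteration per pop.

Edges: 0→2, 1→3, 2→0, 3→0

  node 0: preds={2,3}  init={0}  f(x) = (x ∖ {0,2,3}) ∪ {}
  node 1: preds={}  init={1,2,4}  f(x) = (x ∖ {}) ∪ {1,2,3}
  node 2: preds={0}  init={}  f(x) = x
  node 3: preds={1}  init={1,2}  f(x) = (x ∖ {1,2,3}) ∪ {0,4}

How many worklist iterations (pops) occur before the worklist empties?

Worklist (7 pops):
  #1 pop 0: in={1,2} → {0,1} (was {0}); enqueue []
  #2 pop 1: in={} → {1,2,3,4} (was {1,2,4}); enqueue []
  #3 pop 2: in={0,1} → {0,1} (was {}); enqueue [0]
  #4 pop 3: in={1,2,3,4} → {0,1,2,4} (was {1,2}); enqueue []
  #5 pop 0: in={0,1,2,4} → {0,1,4} (was {0,1}); enqueue [2]
  #6 pop 2: in={0,1,4} → {0,1,4} (was {0,1}); enqueue [0]
  #7 pop 0: in={0,1,2,4} → {0,1,4} (no change)

Fixpoint:
  val[0] = {0,1,4}
  val[1] = {1,2,3,4}
  val[2] = {0,1,4}
  val[3] = {0,1,2,4}

7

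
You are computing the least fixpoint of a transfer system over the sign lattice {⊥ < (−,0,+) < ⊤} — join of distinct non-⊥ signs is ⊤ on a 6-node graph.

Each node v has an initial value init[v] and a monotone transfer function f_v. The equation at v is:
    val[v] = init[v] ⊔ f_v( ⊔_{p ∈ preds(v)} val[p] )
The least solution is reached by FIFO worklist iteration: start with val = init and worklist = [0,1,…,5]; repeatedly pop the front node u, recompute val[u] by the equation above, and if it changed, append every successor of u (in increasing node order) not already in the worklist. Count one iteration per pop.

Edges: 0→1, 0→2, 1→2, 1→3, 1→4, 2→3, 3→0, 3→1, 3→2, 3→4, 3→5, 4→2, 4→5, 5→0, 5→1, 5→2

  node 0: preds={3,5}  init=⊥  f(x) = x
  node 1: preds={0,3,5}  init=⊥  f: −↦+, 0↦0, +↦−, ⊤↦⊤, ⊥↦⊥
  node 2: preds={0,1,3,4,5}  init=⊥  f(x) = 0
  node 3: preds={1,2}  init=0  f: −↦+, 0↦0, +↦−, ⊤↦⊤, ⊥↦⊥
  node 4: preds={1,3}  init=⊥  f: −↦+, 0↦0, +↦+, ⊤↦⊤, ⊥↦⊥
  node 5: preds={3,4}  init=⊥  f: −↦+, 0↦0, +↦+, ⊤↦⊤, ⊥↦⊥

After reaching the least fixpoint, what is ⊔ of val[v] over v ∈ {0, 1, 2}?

0

Trace (9 dequeues):
  [1] u=0 | in 0 | out 0 | prev ⊥ | push {}
  [2] u=1 | in 0 | out 0 | prev ⊥ | push {}
  [3] u=2 | in 0 | out 0 | prev ⊥ | push {}
  [4] u=3 | in 0 | out 0 | ==
  [5] u=4 | in 0 | out 0 | prev ⊥ | push {2}
  [6] u=5 | in 0 | out 0 | prev ⊥ | push {0,1}
  [7] u=2 | in 0 | out 0 | ==
  [8] u=0 | in 0 | out 0 | ==
  [9] u=1 | in 0 | out 0 | ==

Converged values:
  [0] 0
  [1] 0
  [2] 0
  [3] 0
  [4] 0
  [5] 0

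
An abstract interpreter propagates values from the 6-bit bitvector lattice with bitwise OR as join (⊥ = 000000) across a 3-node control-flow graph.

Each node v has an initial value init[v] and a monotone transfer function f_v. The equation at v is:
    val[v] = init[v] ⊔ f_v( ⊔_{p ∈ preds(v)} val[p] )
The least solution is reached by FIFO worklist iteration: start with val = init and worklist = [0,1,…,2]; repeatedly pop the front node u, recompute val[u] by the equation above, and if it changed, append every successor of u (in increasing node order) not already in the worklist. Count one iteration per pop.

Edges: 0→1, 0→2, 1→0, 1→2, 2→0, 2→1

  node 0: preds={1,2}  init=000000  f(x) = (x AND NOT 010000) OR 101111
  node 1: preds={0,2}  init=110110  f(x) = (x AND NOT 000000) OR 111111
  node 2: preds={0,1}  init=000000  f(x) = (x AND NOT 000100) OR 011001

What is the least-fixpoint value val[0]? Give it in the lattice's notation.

101111

Trace (5 dequeues):
  [1] u=0 | in 110110 | out 101111 | prev 000000 | push {}
  [2] u=1 | in 101111 | out 111111 | prev 110110 | push {0}
  [3] u=2 | in 111111 | out 111011 | prev 000000 | push {1}
  [4] u=0 | in 111111 | out 101111 | ==
  [5] u=1 | in 111111 | out 111111 | ==

Converged values:
  [0] 101111
  [1] 111111
  [2] 111011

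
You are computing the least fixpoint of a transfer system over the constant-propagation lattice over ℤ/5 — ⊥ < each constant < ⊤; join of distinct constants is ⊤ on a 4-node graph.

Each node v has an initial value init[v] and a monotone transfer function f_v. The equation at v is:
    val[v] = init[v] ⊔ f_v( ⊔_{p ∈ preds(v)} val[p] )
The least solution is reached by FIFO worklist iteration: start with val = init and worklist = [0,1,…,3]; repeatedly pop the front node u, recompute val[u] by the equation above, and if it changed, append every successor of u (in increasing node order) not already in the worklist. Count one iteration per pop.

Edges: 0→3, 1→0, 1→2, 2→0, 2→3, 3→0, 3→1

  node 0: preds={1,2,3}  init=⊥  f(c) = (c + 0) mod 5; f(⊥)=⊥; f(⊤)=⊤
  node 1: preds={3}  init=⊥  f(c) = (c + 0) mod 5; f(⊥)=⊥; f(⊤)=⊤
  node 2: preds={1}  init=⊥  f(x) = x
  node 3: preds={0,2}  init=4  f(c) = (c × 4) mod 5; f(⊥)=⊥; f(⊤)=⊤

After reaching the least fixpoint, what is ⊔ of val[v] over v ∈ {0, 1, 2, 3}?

Worklist (11 pops):
  #1 pop 0: in=4 → 4 (was ⊥); enqueue []
  #2 pop 1: in=4 → 4 (was ⊥); enqueue [0]
  #3 pop 2: in=4 → 4 (was ⊥); enqueue []
  #4 pop 3: in=4 → ⊤ (was 4); enqueue [1]
  #5 pop 0: in=⊤ → ⊤ (was 4); enqueue [3]
  #6 pop 1: in=⊤ → ⊤ (was 4); enqueue [0,2]
  #7 pop 3: in=⊤ → ⊤ (no change)
  #8 pop 0: in=⊤ → ⊤ (no change)
  #9 pop 2: in=⊤ → ⊤ (was 4); enqueue [0,3]
  #10 pop 0: in=⊤ → ⊤ (no change)
  #11 pop 3: in=⊤ → ⊤ (no change)

Fixpoint:
  val[0] = ⊤
  val[1] = ⊤
  val[2] = ⊤
  val[3] = ⊤

⊤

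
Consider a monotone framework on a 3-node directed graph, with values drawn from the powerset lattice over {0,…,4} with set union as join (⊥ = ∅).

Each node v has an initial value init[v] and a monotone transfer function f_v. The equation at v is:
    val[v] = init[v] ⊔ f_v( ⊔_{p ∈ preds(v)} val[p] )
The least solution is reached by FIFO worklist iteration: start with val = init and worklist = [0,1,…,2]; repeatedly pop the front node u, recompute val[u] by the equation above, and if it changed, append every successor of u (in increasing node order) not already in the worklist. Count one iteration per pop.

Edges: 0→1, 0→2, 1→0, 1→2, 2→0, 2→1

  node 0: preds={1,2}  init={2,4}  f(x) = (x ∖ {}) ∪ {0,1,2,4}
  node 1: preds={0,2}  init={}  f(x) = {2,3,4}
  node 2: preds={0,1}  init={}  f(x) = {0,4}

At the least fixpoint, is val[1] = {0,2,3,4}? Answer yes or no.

Trace (6 dequeues):
  [1] u=0 | in {} | out {0,1,2,4} | prev {2,4} | push {}
  [2] u=1 | in {0,1,2,4} | out {2,3,4} | prev {} | push {0}
  [3] u=2 | in {0,1,2,3,4} | out {0,4} | prev {} | push {1}
  [4] u=0 | in {0,2,3,4} | out {0,1,2,3,4} | prev {0,1,2,4} | push {2}
  [5] u=1 | in {0,1,2,3,4} | out {2,3,4} | ==
  [6] u=2 | in {0,1,2,3,4} | out {0,4} | ==

Converged values:
  [0] {0,1,2,3,4}
  [1] {2,3,4}
  [2] {0,4}

no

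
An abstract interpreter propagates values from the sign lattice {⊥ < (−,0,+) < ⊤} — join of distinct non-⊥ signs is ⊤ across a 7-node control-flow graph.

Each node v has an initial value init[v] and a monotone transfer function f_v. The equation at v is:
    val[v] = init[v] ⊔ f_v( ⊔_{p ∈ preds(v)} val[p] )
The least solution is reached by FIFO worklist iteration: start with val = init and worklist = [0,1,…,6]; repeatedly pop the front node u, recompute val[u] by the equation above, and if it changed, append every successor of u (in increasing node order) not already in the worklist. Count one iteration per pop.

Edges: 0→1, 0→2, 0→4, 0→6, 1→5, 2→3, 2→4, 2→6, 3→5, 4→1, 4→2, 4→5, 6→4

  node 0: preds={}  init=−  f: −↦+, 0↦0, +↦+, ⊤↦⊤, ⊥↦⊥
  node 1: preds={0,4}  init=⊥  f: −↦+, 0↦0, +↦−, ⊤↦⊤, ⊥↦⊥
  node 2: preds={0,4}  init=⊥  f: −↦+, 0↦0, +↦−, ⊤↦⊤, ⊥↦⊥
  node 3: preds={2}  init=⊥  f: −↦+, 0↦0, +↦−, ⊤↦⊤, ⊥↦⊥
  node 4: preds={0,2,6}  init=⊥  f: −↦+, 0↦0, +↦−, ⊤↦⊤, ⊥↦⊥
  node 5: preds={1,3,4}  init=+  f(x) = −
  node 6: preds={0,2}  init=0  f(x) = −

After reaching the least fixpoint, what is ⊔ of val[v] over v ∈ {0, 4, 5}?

Iteration log — 14 steps:
  step 1. node 0  ⊔preds=⊥  new=−  stable
  step 2. node 1  ⊔preds=−  new=+  old=⊥  +wl: 
  step 3. node 2  ⊔preds=−  new=+  old=⊥  +wl: 
  step 4. node 3  ⊔preds=+  new=−  old=⊥  +wl: 
  step 5. node 4  ⊔preds=⊤  new=⊤  old=⊥  +wl: 1,2
  step 6. node 5  ⊔preds=⊤  new=⊤  old=+  +wl: 
  step 7. node 6  ⊔preds=⊤  new=⊤  old=0  +wl: 4
  step 8. node 1  ⊔preds=⊤  new=⊤  old=+  +wl: 5
  step 9. node 2  ⊔preds=⊤  new=⊤  old=+  +wl: 3,6
  step 10. node 4  ⊔preds=⊤  new=⊤  stable
  step 11. node 5  ⊔preds=⊤  new=⊤  stable
  step 12. node 3  ⊔preds=⊤  new=⊤  old=−  +wl: 5
  step 13. node 6  ⊔preds=⊤  new=⊤  stable
  step 14. node 5  ⊔preds=⊤  new=⊤  stable

Least fixpoint reached:
  node 0: −
  node 1: ⊤
  node 2: ⊤
  node 3: ⊤
  node 4: ⊤
  node 5: ⊤
  node 6: ⊤

⊤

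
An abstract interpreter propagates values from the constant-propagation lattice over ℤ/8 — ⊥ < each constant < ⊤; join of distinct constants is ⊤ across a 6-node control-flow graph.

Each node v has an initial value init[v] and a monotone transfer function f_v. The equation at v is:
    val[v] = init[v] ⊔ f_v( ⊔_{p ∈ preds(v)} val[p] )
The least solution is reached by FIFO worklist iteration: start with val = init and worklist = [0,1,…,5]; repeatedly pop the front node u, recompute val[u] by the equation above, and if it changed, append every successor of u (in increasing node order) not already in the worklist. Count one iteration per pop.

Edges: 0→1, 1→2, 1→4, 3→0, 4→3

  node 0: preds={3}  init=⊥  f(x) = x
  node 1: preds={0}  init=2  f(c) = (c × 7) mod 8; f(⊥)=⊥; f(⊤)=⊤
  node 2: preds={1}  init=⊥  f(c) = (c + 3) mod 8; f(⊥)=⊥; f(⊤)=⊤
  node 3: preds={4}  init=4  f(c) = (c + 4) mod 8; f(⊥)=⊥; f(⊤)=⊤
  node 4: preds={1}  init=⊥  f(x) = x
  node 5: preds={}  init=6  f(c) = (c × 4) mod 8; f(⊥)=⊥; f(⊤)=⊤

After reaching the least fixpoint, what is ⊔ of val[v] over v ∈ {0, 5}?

⊤

Worklist (9 pops):
  #1 pop 0: in=4 → 4 (was ⊥); enqueue []
  #2 pop 1: in=4 → ⊤ (was 2); enqueue []
  #3 pop 2: in=⊤ → ⊤ (was ⊥); enqueue []
  #4 pop 3: in=⊥ → 4 (no change)
  #5 pop 4: in=⊤ → ⊤ (was ⊥); enqueue [3]
  #6 pop 5: in=⊥ → 6 (no change)
  #7 pop 3: in=⊤ → ⊤ (was 4); enqueue [0]
  #8 pop 0: in=⊤ → ⊤ (was 4); enqueue [1]
  #9 pop 1: in=⊤ → ⊤ (no change)

Fixpoint:
  val[0] = ⊤
  val[1] = ⊤
  val[2] = ⊤
  val[3] = ⊤
  val[4] = ⊤
  val[5] = 6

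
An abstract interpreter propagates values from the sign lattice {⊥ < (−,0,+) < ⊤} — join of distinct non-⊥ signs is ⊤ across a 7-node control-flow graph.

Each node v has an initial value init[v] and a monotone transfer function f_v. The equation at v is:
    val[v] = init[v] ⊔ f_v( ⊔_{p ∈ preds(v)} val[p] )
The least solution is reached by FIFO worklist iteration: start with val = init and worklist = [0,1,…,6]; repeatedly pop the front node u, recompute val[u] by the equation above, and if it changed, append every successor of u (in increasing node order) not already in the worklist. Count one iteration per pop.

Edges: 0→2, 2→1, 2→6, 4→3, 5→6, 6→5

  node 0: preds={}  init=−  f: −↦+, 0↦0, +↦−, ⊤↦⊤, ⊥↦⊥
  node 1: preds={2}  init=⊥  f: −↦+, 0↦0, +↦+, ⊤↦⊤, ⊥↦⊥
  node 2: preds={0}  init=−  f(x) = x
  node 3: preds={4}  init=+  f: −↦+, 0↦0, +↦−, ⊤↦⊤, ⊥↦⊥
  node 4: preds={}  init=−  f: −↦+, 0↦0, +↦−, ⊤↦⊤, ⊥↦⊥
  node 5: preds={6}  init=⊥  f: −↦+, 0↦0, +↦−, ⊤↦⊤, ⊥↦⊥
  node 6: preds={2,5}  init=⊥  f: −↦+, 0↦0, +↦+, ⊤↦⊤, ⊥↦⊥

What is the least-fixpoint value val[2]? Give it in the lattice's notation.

−

Trace (9 dequeues):
  [1] u=0 | in ⊥ | out − | ==
  [2] u=1 | in − | out + | prev ⊥ | push {}
  [3] u=2 | in − | out − | ==
  [4] u=3 | in − | out + | ==
  [5] u=4 | in ⊥ | out − | ==
  [6] u=5 | in ⊥ | out ⊥ | ==
  [7] u=6 | in − | out + | prev ⊥ | push {5}
  [8] u=5 | in + | out − | prev ⊥ | push {6}
  [9] u=6 | in − | out + | ==

Converged values:
  [0] −
  [1] +
  [2] −
  [3] +
  [4] −
  [5] −
  [6] +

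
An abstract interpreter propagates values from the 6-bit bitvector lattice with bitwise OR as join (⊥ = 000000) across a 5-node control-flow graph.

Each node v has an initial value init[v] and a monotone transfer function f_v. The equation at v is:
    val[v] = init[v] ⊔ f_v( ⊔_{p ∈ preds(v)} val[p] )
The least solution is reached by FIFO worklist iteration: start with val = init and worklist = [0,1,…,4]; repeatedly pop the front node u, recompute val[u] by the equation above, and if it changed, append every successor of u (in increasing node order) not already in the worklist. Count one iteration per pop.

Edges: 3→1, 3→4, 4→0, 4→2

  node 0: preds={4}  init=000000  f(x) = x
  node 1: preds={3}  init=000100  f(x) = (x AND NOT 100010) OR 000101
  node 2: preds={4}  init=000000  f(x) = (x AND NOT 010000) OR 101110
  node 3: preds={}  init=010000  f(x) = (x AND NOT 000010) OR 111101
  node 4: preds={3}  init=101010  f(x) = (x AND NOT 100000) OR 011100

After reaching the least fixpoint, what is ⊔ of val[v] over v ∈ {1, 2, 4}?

111111

Trace (8 dequeues):
  [1] u=0 | in 101010 | out 101010 | prev 000000 | push {}
  [2] u=1 | in 010000 | out 010101 | prev 000100 | push {}
  [3] u=2 | in 101010 | out 101110 | prev 000000 | push {}
  [4] u=3 | in 000000 | out 111101 | prev 010000 | push {1}
  [5] u=4 | in 111101 | out 111111 | prev 101010 | push {0,2}
  [6] u=1 | in 111101 | out 011101 | prev 010101 | push {}
  [7] u=0 | in 111111 | out 111111 | prev 101010 | push {}
  [8] u=2 | in 111111 | out 101111 | prev 101110 | push {}

Converged values:
  [0] 111111
  [1] 011101
  [2] 101111
  [3] 111101
  [4] 111111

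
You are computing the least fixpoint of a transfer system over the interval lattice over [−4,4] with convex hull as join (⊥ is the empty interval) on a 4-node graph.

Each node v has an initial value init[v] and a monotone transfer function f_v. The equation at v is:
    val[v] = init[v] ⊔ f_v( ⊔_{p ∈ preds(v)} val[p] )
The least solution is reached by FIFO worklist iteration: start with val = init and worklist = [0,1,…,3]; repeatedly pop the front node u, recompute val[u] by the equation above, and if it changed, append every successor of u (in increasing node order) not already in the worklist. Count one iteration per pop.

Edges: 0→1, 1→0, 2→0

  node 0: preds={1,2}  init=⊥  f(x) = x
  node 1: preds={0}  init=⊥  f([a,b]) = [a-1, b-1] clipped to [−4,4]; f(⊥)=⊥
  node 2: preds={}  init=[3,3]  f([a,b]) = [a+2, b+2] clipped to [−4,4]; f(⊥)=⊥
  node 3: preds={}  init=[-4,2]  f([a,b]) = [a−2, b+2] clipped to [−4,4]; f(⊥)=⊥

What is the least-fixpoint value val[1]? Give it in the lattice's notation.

[-4,2]

Worklist (18 pops):
  #1 pop 0: in=[3,3] → [3,3] (was ⊥); enqueue []
  #2 pop 1: in=[3,3] → [2,2] (was ⊥); enqueue [0]
  #3 pop 2: in=⊥ → [3,3] (no change)
  #4 pop 3: in=⊥ → [-4,2] (no change)
  #5 pop 0: in=[2,3] → [2,3] (was [3,3]); enqueue [1]
  #6 pop 1: in=[2,3] → [1,2] (was [2,2]); enqueue [0]
  #7 pop 0: in=[1,3] → [1,3] (was [2,3]); enqueue [1]
  #8 pop 1: in=[1,3] → [0,2] (was [1,2]); enqueue [0]
  #9 pop 0: in=[0,3] → [0,3] (was [1,3]); enqueue [1]
  #10 pop 1: in=[0,3] → [-1,2] (was [0,2]); enqueue [0]
  #11 pop 0: in=[-1,3] → [-1,3] (was [0,3]); enqueue [1]
  #12 pop 1: in=[-1,3] → [-2,2] (was [-1,2]); enqueue [0]
  #13 pop 0: in=[-2,3] → [-2,3] (was [-1,3]); enqueue [1]
  #14 pop 1: in=[-2,3] → [-3,2] (was [-2,2]); enqueue [0]
  #15 pop 0: in=[-3,3] → [-3,3] (was [-2,3]); enqueue [1]
  #16 pop 1: in=[-3,3] → [-4,2] (was [-3,2]); enqueue [0]
  #17 pop 0: in=[-4,3] → [-4,3] (was [-3,3]); enqueue [1]
  #18 pop 1: in=[-4,3] → [-4,2] (no change)

Fixpoint:
  val[0] = [-4,3]
  val[1] = [-4,2]
  val[2] = [3,3]
  val[3] = [-4,2]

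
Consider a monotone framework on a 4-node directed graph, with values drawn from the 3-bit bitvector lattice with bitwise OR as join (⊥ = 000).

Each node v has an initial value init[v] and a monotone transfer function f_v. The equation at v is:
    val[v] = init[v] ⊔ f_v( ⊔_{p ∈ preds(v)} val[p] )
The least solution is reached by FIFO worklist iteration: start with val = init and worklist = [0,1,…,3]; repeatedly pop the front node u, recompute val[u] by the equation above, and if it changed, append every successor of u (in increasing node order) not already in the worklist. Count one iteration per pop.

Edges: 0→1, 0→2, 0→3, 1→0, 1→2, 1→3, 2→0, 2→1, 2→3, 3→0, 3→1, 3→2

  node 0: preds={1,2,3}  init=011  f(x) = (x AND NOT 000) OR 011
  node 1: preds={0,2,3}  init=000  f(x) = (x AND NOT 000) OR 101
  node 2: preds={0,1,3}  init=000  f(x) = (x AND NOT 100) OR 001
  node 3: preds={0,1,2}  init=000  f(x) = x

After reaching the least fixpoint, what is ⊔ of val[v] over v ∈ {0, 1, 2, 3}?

111

Iteration log — 8 steps:
  step 1. node 0  ⊔preds=000  new=011  stable
  step 2. node 1  ⊔preds=011  new=111  old=000  +wl: 0
  step 3. node 2  ⊔preds=111  new=011  old=000  +wl: 1
  step 4. node 3  ⊔preds=111  new=111  old=000  +wl: 2
  step 5. node 0  ⊔preds=111  new=111  old=011  +wl: 3
  step 6. node 1  ⊔preds=111  new=111  stable
  step 7. node 2  ⊔preds=111  new=011  stable
  step 8. node 3  ⊔preds=111  new=111  stable

Least fixpoint reached:
  node 0: 111
  node 1: 111
  node 2: 011
  node 3: 111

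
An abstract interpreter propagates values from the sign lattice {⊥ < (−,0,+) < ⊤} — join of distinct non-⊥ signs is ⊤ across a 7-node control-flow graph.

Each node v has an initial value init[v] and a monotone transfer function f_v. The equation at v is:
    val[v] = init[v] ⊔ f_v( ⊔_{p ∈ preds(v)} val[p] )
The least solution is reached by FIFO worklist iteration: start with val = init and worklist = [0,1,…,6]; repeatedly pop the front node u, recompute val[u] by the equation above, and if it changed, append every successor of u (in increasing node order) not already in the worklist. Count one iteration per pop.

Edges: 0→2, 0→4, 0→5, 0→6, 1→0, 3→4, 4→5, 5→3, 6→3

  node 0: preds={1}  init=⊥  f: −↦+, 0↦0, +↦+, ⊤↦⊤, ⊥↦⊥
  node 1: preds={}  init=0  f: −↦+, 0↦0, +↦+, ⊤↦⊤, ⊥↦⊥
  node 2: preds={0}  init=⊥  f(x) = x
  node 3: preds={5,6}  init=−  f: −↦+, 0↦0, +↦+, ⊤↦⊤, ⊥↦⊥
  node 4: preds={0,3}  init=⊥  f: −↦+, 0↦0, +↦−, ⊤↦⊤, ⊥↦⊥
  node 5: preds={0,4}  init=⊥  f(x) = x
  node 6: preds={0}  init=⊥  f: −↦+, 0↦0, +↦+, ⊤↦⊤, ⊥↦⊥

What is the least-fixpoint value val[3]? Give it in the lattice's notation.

Worklist (9 pops):
  #1 pop 0: in=0 → 0 (was ⊥); enqueue []
  #2 pop 1: in=⊥ → 0 (no change)
  #3 pop 2: in=0 → 0 (was ⊥); enqueue []
  #4 pop 3: in=⊥ → − (no change)
  #5 pop 4: in=⊤ → ⊤ (was ⊥); enqueue []
  #6 pop 5: in=⊤ → ⊤ (was ⊥); enqueue [3]
  #7 pop 6: in=0 → 0 (was ⊥); enqueue []
  #8 pop 3: in=⊤ → ⊤ (was −); enqueue [4]
  #9 pop 4: in=⊤ → ⊤ (no change)

Fixpoint:
  val[0] = 0
  val[1] = 0
  val[2] = 0
  val[3] = ⊤
  val[4] = ⊤
  val[5] = ⊤
  val[6] = 0

⊤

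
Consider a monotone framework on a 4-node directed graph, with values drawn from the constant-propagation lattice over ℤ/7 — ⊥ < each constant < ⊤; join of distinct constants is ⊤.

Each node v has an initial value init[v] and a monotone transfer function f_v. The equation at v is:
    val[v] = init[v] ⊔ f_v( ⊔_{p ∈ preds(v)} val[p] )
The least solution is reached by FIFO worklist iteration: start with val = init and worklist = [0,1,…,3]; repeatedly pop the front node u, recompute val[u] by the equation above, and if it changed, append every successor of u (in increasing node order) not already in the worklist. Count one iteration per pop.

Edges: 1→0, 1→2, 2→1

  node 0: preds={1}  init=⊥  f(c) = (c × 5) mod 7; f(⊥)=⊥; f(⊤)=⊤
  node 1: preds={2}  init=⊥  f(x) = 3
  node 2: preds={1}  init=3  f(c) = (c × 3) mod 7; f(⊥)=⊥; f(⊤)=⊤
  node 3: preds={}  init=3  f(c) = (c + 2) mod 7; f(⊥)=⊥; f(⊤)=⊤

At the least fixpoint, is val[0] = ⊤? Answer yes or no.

Trace (6 dequeues):
  [1] u=0 | in ⊥ | out ⊥ | ==
  [2] u=1 | in 3 | out 3 | prev ⊥ | push {0}
  [3] u=2 | in 3 | out ⊤ | prev 3 | push {1}
  [4] u=3 | in ⊥ | out 3 | ==
  [5] u=0 | in 3 | out 1 | prev ⊥ | push {}
  [6] u=1 | in ⊤ | out 3 | ==

Converged values:
  [0] 1
  [1] 3
  [2] ⊤
  [3] 3

no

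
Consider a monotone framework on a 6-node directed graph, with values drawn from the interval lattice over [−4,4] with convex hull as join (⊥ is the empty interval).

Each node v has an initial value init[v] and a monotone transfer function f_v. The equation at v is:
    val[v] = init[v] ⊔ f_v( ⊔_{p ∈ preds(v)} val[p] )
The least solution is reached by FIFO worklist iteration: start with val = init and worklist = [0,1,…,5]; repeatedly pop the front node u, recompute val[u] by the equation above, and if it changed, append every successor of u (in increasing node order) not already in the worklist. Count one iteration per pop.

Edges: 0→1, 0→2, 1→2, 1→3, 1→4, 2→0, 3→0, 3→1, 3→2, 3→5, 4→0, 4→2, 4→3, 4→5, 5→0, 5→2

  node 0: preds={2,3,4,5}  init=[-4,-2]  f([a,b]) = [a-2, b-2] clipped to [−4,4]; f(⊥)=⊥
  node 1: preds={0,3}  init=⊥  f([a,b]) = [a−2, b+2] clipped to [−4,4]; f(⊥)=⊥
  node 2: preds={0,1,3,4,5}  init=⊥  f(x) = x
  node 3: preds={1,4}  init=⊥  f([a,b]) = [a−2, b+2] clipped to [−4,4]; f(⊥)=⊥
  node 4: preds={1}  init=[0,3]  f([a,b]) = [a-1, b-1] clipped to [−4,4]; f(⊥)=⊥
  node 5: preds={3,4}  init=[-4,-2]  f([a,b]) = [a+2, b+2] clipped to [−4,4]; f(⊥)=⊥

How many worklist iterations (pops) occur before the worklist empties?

Iteration log — 12 steps:
  step 1. node 0  ⊔preds=[-4,3]  new=[-4,1]  old=[-4,-2]  +wl: 
  step 2. node 1  ⊔preds=[-4,1]  new=[-4,3]  old=⊥  +wl: 
  step 3. node 2  ⊔preds=[-4,3]  new=[-4,3]  old=⊥  +wl: 0
  step 4. node 3  ⊔preds=[-4,3]  new=[-4,4]  old=⊥  +wl: 1,2
  step 5. node 4  ⊔preds=[-4,3]  new=[-4,3]  old=[0,3]  +wl: 3
  step 6. node 5  ⊔preds=[-4,4]  new=[-4,4]  old=[-4,-2]  +wl: 
  step 7. node 0  ⊔preds=[-4,4]  new=[-4,2]  old=[-4,1]  +wl: 
  step 8. node 1  ⊔preds=[-4,4]  new=[-4,4]  old=[-4,3]  +wl: 4
  step 9. node 2  ⊔preds=[-4,4]  new=[-4,4]  old=[-4,3]  +wl: 0
  step 10. node 3  ⊔preds=[-4,4]  new=[-4,4]  stable
  step 11. node 4  ⊔preds=[-4,4]  new=[-4,3]  stable
  step 12. node 0  ⊔preds=[-4,4]  new=[-4,2]  stable

Least fixpoint reached:
  node 0: [-4,2]
  node 1: [-4,4]
  node 2: [-4,4]
  node 3: [-4,4]
  node 4: [-4,3]
  node 5: [-4,4]

12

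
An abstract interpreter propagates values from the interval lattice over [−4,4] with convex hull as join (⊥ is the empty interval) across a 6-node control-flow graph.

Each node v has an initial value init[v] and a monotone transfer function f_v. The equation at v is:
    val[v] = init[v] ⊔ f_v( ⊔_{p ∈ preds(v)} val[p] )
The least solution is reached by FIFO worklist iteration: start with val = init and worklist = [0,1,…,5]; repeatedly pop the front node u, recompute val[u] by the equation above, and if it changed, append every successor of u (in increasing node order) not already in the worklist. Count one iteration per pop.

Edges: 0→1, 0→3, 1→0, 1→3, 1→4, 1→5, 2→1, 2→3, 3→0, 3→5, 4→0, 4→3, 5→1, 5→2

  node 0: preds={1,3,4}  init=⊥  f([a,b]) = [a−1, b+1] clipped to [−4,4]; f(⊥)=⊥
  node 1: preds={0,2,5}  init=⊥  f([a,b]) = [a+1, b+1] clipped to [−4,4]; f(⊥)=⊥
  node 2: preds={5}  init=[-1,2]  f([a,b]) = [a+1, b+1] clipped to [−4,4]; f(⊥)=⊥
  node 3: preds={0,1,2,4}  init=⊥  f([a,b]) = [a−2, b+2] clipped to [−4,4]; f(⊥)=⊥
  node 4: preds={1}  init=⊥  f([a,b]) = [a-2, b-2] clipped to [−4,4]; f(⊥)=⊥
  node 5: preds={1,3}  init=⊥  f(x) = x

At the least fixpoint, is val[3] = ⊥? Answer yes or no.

Worklist (19 pops):
  #1 pop 0: in=⊥ → ⊥ (no change)
  #2 pop 1: in=[-1,2] → [0,3] (was ⊥); enqueue [0]
  #3 pop 2: in=⊥ → [-1,2] (no change)
  #4 pop 3: in=[-1,3] → [-3,4] (was ⊥); enqueue []
  #5 pop 4: in=[0,3] → [-2,1] (was ⊥); enqueue [3]
  #6 pop 5: in=[-3,4] → [-3,4] (was ⊥); enqueue [1,2]
  #7 pop 0: in=[-3,4] → [-4,4] (was ⊥); enqueue []
  #8 pop 3: in=[-4,4] → [-4,4] (was [-3,4]); enqueue [0,5]
  #9 pop 1: in=[-4,4] → [-3,4] (was [0,3]); enqueue [3,4]
  #10 pop 2: in=[-3,4] → [-2,4] (was [-1,2]); enqueue [1]
  #11 pop 0: in=[-4,4] → [-4,4] (no change)
  #12 pop 5: in=[-4,4] → [-4,4] (was [-3,4]); enqueue [2]
  #13 pop 3: in=[-4,4] → [-4,4] (no change)
  #14 pop 4: in=[-3,4] → [-4,2] (was [-2,1]); enqueue [0,3]
  #15 pop 1: in=[-4,4] → [-3,4] (no change)
  #16 pop 2: in=[-4,4] → [-3,4] (was [-2,4]); enqueue [1]
  #17 pop 0: in=[-4,4] → [-4,4] (no change)
  #18 pop 3: in=[-4,4] → [-4,4] (no change)
  #19 pop 1: in=[-4,4] → [-3,4] (no change)

Fixpoint:
  val[0] = [-4,4]
  val[1] = [-3,4]
  val[2] = [-3,4]
  val[3] = [-4,4]
  val[4] = [-4,2]
  val[5] = [-4,4]

no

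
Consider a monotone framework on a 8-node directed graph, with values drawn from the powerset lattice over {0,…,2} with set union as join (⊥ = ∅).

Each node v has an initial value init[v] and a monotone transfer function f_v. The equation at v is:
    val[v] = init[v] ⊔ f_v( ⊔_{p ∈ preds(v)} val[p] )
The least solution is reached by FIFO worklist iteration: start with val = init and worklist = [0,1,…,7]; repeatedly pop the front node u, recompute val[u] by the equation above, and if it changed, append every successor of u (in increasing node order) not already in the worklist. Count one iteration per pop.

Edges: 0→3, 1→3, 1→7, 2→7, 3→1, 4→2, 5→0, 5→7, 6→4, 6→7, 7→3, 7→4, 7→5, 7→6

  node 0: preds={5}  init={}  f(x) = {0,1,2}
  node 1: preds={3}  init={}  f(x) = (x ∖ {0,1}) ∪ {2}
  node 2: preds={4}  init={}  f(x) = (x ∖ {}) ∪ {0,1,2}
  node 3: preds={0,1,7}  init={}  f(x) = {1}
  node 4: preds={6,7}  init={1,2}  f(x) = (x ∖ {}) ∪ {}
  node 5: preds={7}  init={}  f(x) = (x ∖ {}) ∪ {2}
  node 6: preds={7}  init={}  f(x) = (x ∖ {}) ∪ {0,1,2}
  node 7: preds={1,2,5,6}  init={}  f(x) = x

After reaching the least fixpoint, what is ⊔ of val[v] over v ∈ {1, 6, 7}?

{0,1,2}

Iteration log — 17 steps:
  step 1. node 0  ⊔preds={}  new={0,1,2}  old={}  +wl: 
  step 2. node 1  ⊔preds={}  new={2}  old={}  +wl: 
  step 3. node 2  ⊔preds={1,2}  new={0,1,2}  old={}  +wl: 
  step 4. node 3  ⊔preds={0,1,2}  new={1}  old={}  +wl: 1
  step 5. node 4  ⊔preds={}  new={1,2}  stable
  step 6. node 5  ⊔preds={}  new={2}  old={}  +wl: 0
  step 7. node 6  ⊔preds={}  new={0,1,2}  old={}  +wl: 4
  step 8. node 7  ⊔preds={0,1,2}  new={0,1,2}  old={}  +wl: 3,5,6
  step 9. node 1  ⊔preds={1}  new={2}  stable
  step 10. node 0  ⊔preds={2}  new={0,1,2}  stable
  step 11. node 4  ⊔preds={0,1,2}  new={0,1,2}  old={1,2}  +wl: 2
  step 12. node 3  ⊔preds={0,1,2}  new={1}  stable
  step 13. node 5  ⊔preds={0,1,2}  new={0,1,2}  old={2}  +wl: 0,7
  step 14. node 6  ⊔preds={0,1,2}  new={0,1,2}  stable
  step 15. node 2  ⊔preds={0,1,2}  new={0,1,2}  stable
  step 16. node 0  ⊔preds={0,1,2}  new={0,1,2}  stable
  step 17. node 7  ⊔preds={0,1,2}  new={0,1,2}  stable

Least fixpoint reached:
  node 0: {0,1,2}
  node 1: {2}
  node 2: {0,1,2}
  node 3: {1}
  node 4: {0,1,2}
  node 5: {0,1,2}
  node 6: {0,1,2}
  node 7: {0,1,2}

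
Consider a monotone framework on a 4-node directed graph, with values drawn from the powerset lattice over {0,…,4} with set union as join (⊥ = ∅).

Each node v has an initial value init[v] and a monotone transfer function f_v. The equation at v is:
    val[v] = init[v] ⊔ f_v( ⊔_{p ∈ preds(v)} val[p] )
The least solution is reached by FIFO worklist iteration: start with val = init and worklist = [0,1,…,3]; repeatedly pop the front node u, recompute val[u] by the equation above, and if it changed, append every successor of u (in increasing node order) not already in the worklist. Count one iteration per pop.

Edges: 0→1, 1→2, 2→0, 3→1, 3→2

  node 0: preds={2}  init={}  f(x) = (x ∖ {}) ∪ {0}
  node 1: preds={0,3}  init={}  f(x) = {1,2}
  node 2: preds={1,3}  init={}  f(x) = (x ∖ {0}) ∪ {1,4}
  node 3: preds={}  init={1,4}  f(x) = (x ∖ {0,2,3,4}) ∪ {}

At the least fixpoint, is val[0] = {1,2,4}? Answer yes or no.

Iteration log — 6 steps:
  step 1. node 0  ⊔preds={}  new={0}  old={}  +wl: 
  step 2. node 1  ⊔preds={0,1,4}  new={1,2}  old={}  +wl: 
  step 3. node 2  ⊔preds={1,2,4}  new={1,2,4}  old={}  +wl: 0
  step 4. node 3  ⊔preds={}  new={1,4}  stable
  step 5. node 0  ⊔preds={1,2,4}  new={0,1,2,4}  old={0}  +wl: 1
  step 6. node 1  ⊔preds={0,1,2,4}  new={1,2}  stable

Least fixpoint reached:
  node 0: {0,1,2,4}
  node 1: {1,2}
  node 2: {1,2,4}
  node 3: {1,4}

no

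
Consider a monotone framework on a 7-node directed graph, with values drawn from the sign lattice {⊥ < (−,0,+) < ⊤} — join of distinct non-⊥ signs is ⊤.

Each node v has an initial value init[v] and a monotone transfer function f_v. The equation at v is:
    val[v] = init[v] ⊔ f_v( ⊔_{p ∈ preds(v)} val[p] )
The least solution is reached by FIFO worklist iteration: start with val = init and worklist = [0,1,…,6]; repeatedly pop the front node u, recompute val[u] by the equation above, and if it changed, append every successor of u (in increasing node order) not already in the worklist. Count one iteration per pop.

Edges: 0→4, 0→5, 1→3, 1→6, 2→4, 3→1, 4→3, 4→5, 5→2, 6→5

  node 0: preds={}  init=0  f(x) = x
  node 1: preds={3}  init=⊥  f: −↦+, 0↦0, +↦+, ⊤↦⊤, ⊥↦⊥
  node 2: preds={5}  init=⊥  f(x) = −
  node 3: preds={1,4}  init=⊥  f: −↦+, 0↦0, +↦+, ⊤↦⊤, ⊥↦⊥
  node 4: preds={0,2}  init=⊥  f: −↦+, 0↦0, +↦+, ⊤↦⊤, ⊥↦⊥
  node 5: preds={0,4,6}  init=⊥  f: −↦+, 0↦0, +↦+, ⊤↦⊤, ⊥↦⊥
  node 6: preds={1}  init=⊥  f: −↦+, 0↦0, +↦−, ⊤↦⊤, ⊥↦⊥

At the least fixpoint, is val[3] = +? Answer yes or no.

no

Trace (13 dequeues):
  [1] u=0 | in ⊥ | out 0 | ==
  [2] u=1 | in ⊥ | out ⊥ | ==
  [3] u=2 | in ⊥ | out − | prev ⊥ | push {}
  [4] u=3 | in ⊥ | out ⊥ | ==
  [5] u=4 | in ⊤ | out ⊤ | prev ⊥ | push {3}
  [6] u=5 | in ⊤ | out ⊤ | prev ⊥ | push {2}
  [7] u=6 | in ⊥ | out ⊥ | ==
  [8] u=3 | in ⊤ | out ⊤ | prev ⊥ | push {1}
  [9] u=2 | in ⊤ | out − | ==
  [10] u=1 | in ⊤ | out ⊤ | prev ⊥ | push {3,6}
  [11] u=3 | in ⊤ | out ⊤ | ==
  [12] u=6 | in ⊤ | out ⊤ | prev ⊥ | push {5}
  [13] u=5 | in ⊤ | out ⊤ | ==

Converged values:
  [0] 0
  [1] ⊤
  [2] −
  [3] ⊤
  [4] ⊤
  [5] ⊤
  [6] ⊤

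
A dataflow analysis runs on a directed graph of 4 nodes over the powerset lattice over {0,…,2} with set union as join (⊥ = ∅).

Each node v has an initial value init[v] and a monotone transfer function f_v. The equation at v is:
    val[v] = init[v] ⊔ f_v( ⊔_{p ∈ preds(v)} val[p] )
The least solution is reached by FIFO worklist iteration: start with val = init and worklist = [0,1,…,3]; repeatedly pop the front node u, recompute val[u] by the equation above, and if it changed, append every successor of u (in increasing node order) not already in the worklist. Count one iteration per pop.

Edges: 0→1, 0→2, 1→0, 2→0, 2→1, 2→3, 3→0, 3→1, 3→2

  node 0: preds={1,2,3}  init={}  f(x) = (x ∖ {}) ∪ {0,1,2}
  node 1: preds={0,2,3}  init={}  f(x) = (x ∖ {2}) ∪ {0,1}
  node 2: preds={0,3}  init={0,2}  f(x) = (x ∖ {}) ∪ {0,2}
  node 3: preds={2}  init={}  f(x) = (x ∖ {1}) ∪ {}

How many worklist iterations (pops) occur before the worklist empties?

Worklist (7 pops):
  #1 pop 0: in={0,2} → {0,1,2} (was {}); enqueue []
  #2 pop 1: in={0,1,2} → {0,1} (was {}); enqueue [0]
  #3 pop 2: in={0,1,2} → {0,1,2} (was {0,2}); enqueue [1]
  #4 pop 3: in={0,1,2} → {0,2} (was {}); enqueue [2]
  #5 pop 0: in={0,1,2} → {0,1,2} (no change)
  #6 pop 1: in={0,1,2} → {0,1} (no change)
  #7 pop 2: in={0,1,2} → {0,1,2} (no change)

Fixpoint:
  val[0] = {0,1,2}
  val[1] = {0,1}
  val[2] = {0,1,2}
  val[3] = {0,2}

7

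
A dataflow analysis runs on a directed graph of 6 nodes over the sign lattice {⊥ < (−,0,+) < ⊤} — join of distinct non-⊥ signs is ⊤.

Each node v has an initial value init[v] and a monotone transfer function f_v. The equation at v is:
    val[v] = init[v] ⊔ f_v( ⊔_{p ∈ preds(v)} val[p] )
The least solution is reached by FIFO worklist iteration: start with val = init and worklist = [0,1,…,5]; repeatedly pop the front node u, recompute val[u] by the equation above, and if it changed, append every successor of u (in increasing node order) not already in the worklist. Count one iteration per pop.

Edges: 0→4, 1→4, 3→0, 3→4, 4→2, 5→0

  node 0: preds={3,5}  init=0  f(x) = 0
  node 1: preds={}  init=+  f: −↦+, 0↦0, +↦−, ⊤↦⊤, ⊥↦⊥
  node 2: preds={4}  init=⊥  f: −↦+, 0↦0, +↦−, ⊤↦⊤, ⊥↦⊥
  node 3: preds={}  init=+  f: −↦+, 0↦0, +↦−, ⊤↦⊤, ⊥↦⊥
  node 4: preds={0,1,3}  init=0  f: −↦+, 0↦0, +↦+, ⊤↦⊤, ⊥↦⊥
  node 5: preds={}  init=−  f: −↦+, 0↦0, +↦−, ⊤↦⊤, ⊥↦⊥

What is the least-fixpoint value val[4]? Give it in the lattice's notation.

⊤

Trace (7 dequeues):
  [1] u=0 | in ⊤ | out 0 | ==
  [2] u=1 | in ⊥ | out + | ==
  [3] u=2 | in 0 | out 0 | prev ⊥ | push {}
  [4] u=3 | in ⊥ | out + | ==
  [5] u=4 | in ⊤ | out ⊤ | prev 0 | push {2}
  [6] u=5 | in ⊥ | out − | ==
  [7] u=2 | in ⊤ | out ⊤ | prev 0 | push {}

Converged values:
  [0] 0
  [1] +
  [2] ⊤
  [3] +
  [4] ⊤
  [5] −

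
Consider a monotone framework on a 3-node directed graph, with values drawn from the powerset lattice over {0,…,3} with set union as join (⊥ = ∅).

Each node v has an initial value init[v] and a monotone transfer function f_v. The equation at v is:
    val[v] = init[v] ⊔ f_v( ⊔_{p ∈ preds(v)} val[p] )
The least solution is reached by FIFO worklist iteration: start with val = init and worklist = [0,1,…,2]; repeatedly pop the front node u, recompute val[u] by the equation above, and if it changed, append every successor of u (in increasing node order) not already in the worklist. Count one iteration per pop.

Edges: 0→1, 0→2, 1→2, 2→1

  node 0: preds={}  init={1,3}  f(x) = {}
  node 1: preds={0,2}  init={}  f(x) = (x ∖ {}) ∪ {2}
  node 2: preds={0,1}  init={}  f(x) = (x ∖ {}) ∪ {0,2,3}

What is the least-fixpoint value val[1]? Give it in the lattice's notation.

{0,1,2,3}

Iteration log — 5 steps:
  step 1. node 0  ⊔preds={}  new={1,3}  stable
  step 2. node 1  ⊔preds={1,3}  new={1,2,3}  old={}  +wl: 
  step 3. node 2  ⊔preds={1,2,3}  new={0,1,2,3}  old={}  +wl: 1
  step 4. node 1  ⊔preds={0,1,2,3}  new={0,1,2,3}  old={1,2,3}  +wl: 2
  step 5. node 2  ⊔preds={0,1,2,3}  new={0,1,2,3}  stable

Least fixpoint reached:
  node 0: {1,3}
  node 1: {0,1,2,3}
  node 2: {0,1,2,3}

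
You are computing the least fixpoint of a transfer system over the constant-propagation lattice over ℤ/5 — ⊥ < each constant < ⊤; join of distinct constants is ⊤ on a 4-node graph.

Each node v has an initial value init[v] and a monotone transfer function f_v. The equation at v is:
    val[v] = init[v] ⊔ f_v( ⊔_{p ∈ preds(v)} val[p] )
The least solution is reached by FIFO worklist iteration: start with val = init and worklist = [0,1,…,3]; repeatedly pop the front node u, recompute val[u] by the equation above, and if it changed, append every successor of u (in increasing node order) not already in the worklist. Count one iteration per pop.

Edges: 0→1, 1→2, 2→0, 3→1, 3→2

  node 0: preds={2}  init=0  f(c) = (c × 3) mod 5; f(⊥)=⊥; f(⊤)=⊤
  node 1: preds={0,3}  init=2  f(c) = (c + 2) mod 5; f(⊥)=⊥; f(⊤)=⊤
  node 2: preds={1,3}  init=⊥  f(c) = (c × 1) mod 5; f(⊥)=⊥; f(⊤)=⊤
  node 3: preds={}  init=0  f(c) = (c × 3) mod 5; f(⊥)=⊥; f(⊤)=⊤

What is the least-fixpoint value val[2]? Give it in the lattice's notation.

⊤

Iteration log — 7 steps:
  step 1. node 0  ⊔preds=⊥  new=0  stable
  step 2. node 1  ⊔preds=0  new=2  stable
  step 3. node 2  ⊔preds=⊤  new=⊤  old=⊥  +wl: 0
  step 4. node 3  ⊔preds=⊥  new=0  stable
  step 5. node 0  ⊔preds=⊤  new=⊤  old=0  +wl: 1
  step 6. node 1  ⊔preds=⊤  new=⊤  old=2  +wl: 2
  step 7. node 2  ⊔preds=⊤  new=⊤  stable

Least fixpoint reached:
  node 0: ⊤
  node 1: ⊤
  node 2: ⊤
  node 3: 0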